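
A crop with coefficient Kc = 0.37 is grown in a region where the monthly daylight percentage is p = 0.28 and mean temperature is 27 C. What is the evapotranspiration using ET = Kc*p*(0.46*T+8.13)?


ET = Kc * p * (0.46*T + 8.13)
ET = 0.37 * 0.28 * (0.46*27 + 8.13)
ET = 0.37 * 0.28 * 20.5500

2.1290 mm/day


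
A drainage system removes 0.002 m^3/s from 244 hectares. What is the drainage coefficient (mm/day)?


DC = Q * 86400 / (A * 10000) * 1000
DC = 0.002 * 86400 / (244 * 10000) * 1000
DC = 172800.0000 / 2440000

0.0708 mm/day


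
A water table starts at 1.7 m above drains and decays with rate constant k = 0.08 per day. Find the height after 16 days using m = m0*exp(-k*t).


m = m0 * exp(-k*t)
m = 1.7 * exp(-0.08 * 16)
m = 1.7 * exp(-1.2800)

0.4727 m


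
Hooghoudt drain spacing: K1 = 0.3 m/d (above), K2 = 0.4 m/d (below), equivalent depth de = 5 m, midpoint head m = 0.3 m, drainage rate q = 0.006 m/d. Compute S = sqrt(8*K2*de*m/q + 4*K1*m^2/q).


S^2 = 8*K2*de*m/q + 4*K1*m^2/q
S^2 = 8*0.4*5*0.3/0.006 + 4*0.3*0.3^2/0.006
S = sqrt(818.0000)

28.6007 m


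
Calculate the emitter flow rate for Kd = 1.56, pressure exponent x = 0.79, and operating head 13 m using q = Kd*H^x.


q = Kd * H^x = 1.56 * 13^0.79 = 1.56 * 7.586042

11.8342 L/h


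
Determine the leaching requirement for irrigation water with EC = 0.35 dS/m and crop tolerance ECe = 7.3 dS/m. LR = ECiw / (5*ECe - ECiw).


LR = ECiw / (5*ECe - ECiw)
LR = 0.35 / (5*7.3 - 0.35)
LR = 0.35 / 36.1500

0.0097


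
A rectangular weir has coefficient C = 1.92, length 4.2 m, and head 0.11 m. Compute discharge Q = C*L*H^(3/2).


Q = C * L * H^(3/2) = 1.92 * 4.2 * 0.11^1.5 = 1.92 * 4.2 * 0.036483

0.2942 m^3/s


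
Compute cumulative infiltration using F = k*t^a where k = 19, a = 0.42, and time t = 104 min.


F = k * t^a = 19 * 104^0.42
F = 19 * 7.033217

133.6311 mm


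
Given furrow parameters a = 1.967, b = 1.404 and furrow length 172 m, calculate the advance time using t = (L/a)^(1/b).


t = (L/a)^(1/b)
t = (172/1.967)^(1/1.404)
t = 87.442806^(1/1.404)

24.1543 min


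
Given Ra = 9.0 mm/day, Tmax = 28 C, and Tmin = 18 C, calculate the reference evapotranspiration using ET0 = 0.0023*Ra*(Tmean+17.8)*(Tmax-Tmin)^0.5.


Tmean = (Tmax + Tmin)/2 = (28 + 18)/2 = 23.0
ET0 = 0.0023 * 9.0 * (23.0 + 17.8) * sqrt(28 - 18)
ET0 = 0.0023 * 9.0 * 40.8 * 3.162278

2.6707 mm/day


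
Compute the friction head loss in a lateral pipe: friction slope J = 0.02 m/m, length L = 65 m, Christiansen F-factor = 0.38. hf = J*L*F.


hf = J * L * F = 0.02 * 65 * 0.38 = 0.4940 m

0.4940 m


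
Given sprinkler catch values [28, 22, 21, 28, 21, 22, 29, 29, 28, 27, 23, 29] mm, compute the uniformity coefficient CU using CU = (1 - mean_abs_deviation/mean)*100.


mean = 25.583333 mm
MAD = 3.152778 mm
CU = (1 - 3.152778/25.583333)*100

87.6764 %


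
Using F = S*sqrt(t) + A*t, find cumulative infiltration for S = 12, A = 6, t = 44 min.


F = S*sqrt(t) + A*t
F = 12*sqrt(44) + 6*44
F = 12*6.633250 + 264

343.5990 mm


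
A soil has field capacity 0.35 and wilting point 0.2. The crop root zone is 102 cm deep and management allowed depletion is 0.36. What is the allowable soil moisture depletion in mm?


SMD = (FC - PWP) * d * MAD * 10
SMD = (0.35 - 0.2) * 102 * 0.36 * 10
SMD = 0.1500 * 102 * 0.36 * 10

55.0800 mm


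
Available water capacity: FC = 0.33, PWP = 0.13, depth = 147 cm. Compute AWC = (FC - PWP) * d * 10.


AWC = (FC - PWP) * d * 10
AWC = (0.33 - 0.13) * 147 * 10
AWC = 0.2000 * 147 * 10

294.0000 mm


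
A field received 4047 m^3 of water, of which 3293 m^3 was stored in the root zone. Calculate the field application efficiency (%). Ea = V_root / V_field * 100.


Ea = V_root / V_field * 100 = 3293 / 4047 * 100 = 81.3689%

81.3689 %


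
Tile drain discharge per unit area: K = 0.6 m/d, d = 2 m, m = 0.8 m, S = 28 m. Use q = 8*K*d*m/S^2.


q = 8*K*d*m/S^2
q = 8*0.6*2*0.8/28^2
q = 7.6800 / 784

0.0098 m/d


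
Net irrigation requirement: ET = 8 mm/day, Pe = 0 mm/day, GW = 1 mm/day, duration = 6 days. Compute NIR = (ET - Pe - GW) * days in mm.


Daily deficit = ET - Pe - GW = 8 - 0 - 1 = 7 mm/day
NIR = 7 * 6 = 42 mm

42.0000 mm


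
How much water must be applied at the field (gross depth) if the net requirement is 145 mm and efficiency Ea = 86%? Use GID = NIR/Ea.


Ea = 86% = 0.86
GID = NIR / Ea = 145 / 0.86 = 168.6047 mm

168.6047 mm


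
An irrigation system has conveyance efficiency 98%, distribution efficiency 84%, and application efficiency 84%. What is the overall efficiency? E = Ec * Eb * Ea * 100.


Ec = 0.98, Eb = 0.84, Ea = 0.84
E = 0.98 * 0.84 * 0.84 * 100 = 69.1488%

69.1488 %


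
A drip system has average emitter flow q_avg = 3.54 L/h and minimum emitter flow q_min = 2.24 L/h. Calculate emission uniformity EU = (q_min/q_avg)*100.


EU = (q_min/q_avg)*100 = (2.24/3.54)*100 = 63.2768%

63.2768 %


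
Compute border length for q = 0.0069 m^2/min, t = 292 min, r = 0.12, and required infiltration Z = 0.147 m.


L = q*t/((1+r)*Z)
L = 0.0069*292/((1+0.12)*0.147)
L = 2.0148/0.16464

12.2376 m


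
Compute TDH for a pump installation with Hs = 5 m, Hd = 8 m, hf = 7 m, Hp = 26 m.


TDH = Hs + Hd + hf + Hp = 5 + 8 + 7 + 26 = 46

46 m


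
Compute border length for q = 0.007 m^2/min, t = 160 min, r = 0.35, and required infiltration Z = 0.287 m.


L = q*t/((1+r)*Z)
L = 0.007*160/((1+0.35)*0.287)
L = 1.12/0.38745

2.8907 m


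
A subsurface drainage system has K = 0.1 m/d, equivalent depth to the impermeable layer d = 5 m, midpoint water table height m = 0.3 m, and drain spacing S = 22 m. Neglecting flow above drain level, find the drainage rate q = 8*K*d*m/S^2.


q = 8*K*d*m/S^2
q = 8*0.1*5*0.3/22^2
q = 1.2000 / 484

0.0025 m/d


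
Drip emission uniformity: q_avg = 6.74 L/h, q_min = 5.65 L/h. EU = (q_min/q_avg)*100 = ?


EU = (q_min/q_avg)*100 = (5.65/6.74)*100 = 83.8279%

83.8279 %


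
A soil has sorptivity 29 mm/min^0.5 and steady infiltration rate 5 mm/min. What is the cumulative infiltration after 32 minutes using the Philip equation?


F = S*sqrt(t) + A*t
F = 29*sqrt(32) + 5*32
F = 29*5.656854 + 160

324.0488 mm


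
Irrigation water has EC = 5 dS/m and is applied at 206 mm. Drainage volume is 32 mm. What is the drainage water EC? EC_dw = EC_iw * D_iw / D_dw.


EC_dw = EC_iw * D_iw / D_dw
EC_dw = 5 * 206 / 32
EC_dw = 1030 / 32

32.1875 dS/m


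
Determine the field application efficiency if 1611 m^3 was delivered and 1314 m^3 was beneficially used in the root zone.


Ea = V_root / V_field * 100 = 1314 / 1611 * 100 = 81.5642%

81.5642 %


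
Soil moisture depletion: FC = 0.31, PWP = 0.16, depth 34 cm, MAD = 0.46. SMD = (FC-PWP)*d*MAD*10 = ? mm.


SMD = (FC - PWP) * d * MAD * 10
SMD = (0.31 - 0.16) * 34 * 0.46 * 10
SMD = 0.1500 * 34 * 0.46 * 10

23.4600 mm


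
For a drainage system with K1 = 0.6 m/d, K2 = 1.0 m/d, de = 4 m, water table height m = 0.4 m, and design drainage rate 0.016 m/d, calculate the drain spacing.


S^2 = 8*K2*de*m/q + 4*K1*m^2/q
S^2 = 8*1.0*4*0.4/0.016 + 4*0.6*0.4^2/0.016
S = sqrt(824.0000)

28.7054 m


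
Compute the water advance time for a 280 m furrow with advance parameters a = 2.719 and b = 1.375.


t = (L/a)^(1/b)
t = (280/2.719)^(1/1.375)
t = 102.979036^(1/1.375)

29.0949 min


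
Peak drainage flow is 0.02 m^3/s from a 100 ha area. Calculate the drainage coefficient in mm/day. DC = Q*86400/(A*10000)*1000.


DC = Q * 86400 / (A * 10000) * 1000
DC = 0.02 * 86400 / (100 * 10000) * 1000
DC = 1728000.0000 / 1000000

1.7280 mm/day


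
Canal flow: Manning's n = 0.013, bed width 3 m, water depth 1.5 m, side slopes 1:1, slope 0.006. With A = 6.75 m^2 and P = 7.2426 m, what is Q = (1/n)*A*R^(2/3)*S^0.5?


R = A/P = 6.75/7.2426 = 0.931986
Q = (1/0.013) * 6.75 * 0.931986^(2/3) * 0.006^0.5

38.3745 m^3/s


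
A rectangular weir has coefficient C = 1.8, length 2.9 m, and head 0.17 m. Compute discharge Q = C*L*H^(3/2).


Q = C * L * H^(3/2) = 1.8 * 2.9 * 0.17^1.5 = 1.8 * 2.9 * 0.070093

0.3659 m^3/s


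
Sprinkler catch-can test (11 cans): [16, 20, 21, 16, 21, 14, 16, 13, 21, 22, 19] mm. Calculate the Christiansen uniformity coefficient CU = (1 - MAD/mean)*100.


mean = 18.090909 mm
MAD = 2.809917 mm
CU = (1 - 2.809917/18.090909)*100

84.4678 %


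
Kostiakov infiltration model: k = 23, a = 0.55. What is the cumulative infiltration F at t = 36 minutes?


F = k * t^a = 23 * 36^0.55
F = 23 * 7.177387

165.0799 mm


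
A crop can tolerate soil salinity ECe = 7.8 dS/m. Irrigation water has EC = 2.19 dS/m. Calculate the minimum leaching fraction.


LR = ECiw / (5*ECe - ECiw)
LR = 2.19 / (5*7.8 - 2.19)
LR = 2.19 / 36.8100

0.0595


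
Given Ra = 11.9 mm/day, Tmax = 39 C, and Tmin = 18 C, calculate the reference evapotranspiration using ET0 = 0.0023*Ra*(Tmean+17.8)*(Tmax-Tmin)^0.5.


Tmean = (Tmax + Tmin)/2 = (39 + 18)/2 = 28.5
ET0 = 0.0023 * 11.9 * (28.5 + 17.8) * sqrt(39 - 18)
ET0 = 0.0023 * 11.9 * 46.3 * 4.582576

5.8072 mm/day


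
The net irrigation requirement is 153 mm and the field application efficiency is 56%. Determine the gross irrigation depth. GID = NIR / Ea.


Ea = 56% = 0.56
GID = NIR / Ea = 153 / 0.56 = 273.2143 mm

273.2143 mm


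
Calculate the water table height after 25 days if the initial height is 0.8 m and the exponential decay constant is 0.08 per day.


m = m0 * exp(-k*t)
m = 0.8 * exp(-0.08 * 25)
m = 0.8 * exp(-2.0000)

0.1083 m


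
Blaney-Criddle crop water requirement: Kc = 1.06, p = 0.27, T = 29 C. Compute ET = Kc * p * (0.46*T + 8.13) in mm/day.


ET = Kc * p * (0.46*T + 8.13)
ET = 1.06 * 0.27 * (0.46*29 + 8.13)
ET = 1.06 * 0.27 * 21.4700

6.1447 mm/day


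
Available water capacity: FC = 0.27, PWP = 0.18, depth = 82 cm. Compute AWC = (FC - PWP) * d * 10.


AWC = (FC - PWP) * d * 10
AWC = (0.27 - 0.18) * 82 * 10
AWC = 0.0900 * 82 * 10

73.8000 mm


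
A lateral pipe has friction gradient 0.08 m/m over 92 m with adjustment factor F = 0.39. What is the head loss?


hf = J * L * F = 0.08 * 92 * 0.39 = 2.8704 m

2.8704 m


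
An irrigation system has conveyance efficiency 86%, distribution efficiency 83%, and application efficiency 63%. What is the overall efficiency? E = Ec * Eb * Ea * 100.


Ec = 0.86, Eb = 0.83, Ea = 0.63
E = 0.86 * 0.83 * 0.63 * 100 = 44.9694%

44.9694 %


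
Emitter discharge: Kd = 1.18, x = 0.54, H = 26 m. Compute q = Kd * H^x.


q = Kd * H^x = 1.18 * 26^0.54 = 1.18 * 5.808789

6.8544 L/h


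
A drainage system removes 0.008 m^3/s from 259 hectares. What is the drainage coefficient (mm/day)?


DC = Q * 86400 / (A * 10000) * 1000
DC = 0.008 * 86400 / (259 * 10000) * 1000
DC = 691200.0000 / 2590000

0.2669 mm/day


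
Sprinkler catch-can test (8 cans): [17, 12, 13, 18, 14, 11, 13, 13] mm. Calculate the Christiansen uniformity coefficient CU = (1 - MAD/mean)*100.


mean = 13.875000 mm
MAD = 1.843750 mm
CU = (1 - 1.843750/13.875000)*100

86.7117 %


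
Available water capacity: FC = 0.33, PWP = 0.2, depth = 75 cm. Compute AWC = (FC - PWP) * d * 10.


AWC = (FC - PWP) * d * 10
AWC = (0.33 - 0.2) * 75 * 10
AWC = 0.1300 * 75 * 10

97.5000 mm


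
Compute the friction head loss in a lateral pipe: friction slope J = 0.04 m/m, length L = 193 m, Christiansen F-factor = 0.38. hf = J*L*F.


hf = J * L * F = 0.04 * 193 * 0.38 = 2.9336 m

2.9336 m


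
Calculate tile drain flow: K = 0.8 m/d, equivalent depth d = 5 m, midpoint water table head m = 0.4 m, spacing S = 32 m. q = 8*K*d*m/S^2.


q = 8*K*d*m/S^2
q = 8*0.8*5*0.4/32^2
q = 12.8000 / 1024

0.0125 m/d


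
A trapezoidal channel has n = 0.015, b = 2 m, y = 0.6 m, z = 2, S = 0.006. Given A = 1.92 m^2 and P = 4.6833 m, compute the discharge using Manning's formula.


R = A/P = 1.92/4.6833 = 0.409967
Q = (1/0.015) * 1.92 * 0.409967^(2/3) * 0.006^0.5

5.4716 m^3/s


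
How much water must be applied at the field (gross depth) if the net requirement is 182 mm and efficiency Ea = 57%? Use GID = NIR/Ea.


Ea = 57% = 0.57
GID = NIR / Ea = 182 / 0.57 = 319.2982 mm

319.2982 mm


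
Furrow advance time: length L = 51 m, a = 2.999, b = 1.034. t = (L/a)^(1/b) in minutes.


t = (L/a)^(1/b)
t = (51/2.999)^(1/1.034)
t = 17.005669^(1/1.034)

15.4928 min


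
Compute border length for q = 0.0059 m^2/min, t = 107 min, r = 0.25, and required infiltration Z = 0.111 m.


L = q*t/((1+r)*Z)
L = 0.0059*107/((1+0.25)*0.111)
L = 0.6313/0.13875

4.5499 m


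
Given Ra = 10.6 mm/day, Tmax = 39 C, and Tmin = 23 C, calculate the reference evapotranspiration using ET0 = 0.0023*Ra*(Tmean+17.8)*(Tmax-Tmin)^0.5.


Tmean = (Tmax + Tmin)/2 = (39 + 23)/2 = 31.0
ET0 = 0.0023 * 10.6 * (31.0 + 17.8) * sqrt(39 - 23)
ET0 = 0.0023 * 10.6 * 48.8 * 4.000000

4.7590 mm/day


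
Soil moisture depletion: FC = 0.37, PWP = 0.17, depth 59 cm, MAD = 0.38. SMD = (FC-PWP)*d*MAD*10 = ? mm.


SMD = (FC - PWP) * d * MAD * 10
SMD = (0.37 - 0.17) * 59 * 0.38 * 10
SMD = 0.2000 * 59 * 0.38 * 10

44.8400 mm


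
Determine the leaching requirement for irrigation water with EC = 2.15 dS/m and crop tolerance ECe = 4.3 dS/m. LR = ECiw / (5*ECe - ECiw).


LR = ECiw / (5*ECe - ECiw)
LR = 2.15 / (5*4.3 - 2.15)
LR = 2.15 / 19.3500

0.1111


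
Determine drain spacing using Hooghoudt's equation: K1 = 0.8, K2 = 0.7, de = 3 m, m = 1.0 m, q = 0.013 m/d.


S^2 = 8*K2*de*m/q + 4*K1*m^2/q
S^2 = 8*0.7*3*1.0/0.013 + 4*0.8*1.0^2/0.013
S = sqrt(1538.4615)

39.2232 m


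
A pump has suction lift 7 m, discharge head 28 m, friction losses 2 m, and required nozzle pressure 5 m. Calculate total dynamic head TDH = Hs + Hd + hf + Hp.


TDH = Hs + Hd + hf + Hp = 7 + 28 + 2 + 5 = 42

42 m


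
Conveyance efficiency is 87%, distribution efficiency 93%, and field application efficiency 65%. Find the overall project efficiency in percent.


Ec = 0.87, Eb = 0.93, Ea = 0.65
E = 0.87 * 0.93 * 0.65 * 100 = 52.5915%

52.5915 %


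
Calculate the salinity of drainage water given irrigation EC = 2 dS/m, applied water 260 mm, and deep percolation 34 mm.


EC_dw = EC_iw * D_iw / D_dw
EC_dw = 2 * 260 / 34
EC_dw = 520 / 34

15.2941 dS/m


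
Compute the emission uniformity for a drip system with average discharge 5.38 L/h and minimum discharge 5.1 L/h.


EU = (q_min/q_avg)*100 = (5.1/5.38)*100 = 94.7955%

94.7955 %


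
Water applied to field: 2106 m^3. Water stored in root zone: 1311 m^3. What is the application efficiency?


Ea = V_root / V_field * 100 = 1311 / 2106 * 100 = 62.2507%

62.2507 %


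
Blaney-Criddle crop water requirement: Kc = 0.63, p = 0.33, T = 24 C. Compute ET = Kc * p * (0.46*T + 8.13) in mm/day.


ET = Kc * p * (0.46*T + 8.13)
ET = 0.63 * 0.33 * (0.46*24 + 8.13)
ET = 0.63 * 0.33 * 19.1700

3.9854 mm/day


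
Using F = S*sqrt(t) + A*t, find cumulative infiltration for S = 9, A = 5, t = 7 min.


F = S*sqrt(t) + A*t
F = 9*sqrt(7) + 5*7
F = 9*2.645751 + 35

58.8118 mm


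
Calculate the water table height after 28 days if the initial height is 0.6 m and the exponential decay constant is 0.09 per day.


m = m0 * exp(-k*t)
m = 0.6 * exp(-0.09 * 28)
m = 0.6 * exp(-2.5200)

0.0483 m


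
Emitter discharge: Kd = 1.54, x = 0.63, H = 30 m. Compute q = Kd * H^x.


q = Kd * H^x = 1.54 * 30^0.63 = 1.54 * 8.522880

13.1252 L/h


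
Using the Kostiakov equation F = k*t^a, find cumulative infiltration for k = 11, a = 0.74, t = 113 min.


F = k * t^a = 11 * 113^0.74
F = 11 * 33.058112

363.6392 mm


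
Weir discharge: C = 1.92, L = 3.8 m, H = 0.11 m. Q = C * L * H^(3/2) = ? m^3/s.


Q = C * L * H^(3/2) = 1.92 * 3.8 * 0.11^1.5 = 1.92 * 3.8 * 0.036483

0.2662 m^3/s


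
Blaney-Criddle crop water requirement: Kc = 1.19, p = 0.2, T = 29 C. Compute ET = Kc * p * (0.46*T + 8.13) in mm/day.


ET = Kc * p * (0.46*T + 8.13)
ET = 1.19 * 0.2 * (0.46*29 + 8.13)
ET = 1.19 * 0.2 * 21.4700

5.1099 mm/day


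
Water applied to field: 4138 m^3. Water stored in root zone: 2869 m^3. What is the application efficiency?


Ea = V_root / V_field * 100 = 2869 / 4138 * 100 = 69.3330%

69.3330 %


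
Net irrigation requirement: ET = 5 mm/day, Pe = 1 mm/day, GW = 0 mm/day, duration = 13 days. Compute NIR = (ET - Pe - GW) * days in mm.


Daily deficit = ET - Pe - GW = 5 - 1 - 0 = 4 mm/day
NIR = 4 * 13 = 52 mm

52.0000 mm


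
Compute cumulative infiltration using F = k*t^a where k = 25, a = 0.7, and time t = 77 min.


F = k * t^a = 25 * 77^0.7
F = 25 * 20.919125

522.9781 mm


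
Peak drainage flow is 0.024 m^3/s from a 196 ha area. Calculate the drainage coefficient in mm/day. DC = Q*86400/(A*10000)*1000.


DC = Q * 86400 / (A * 10000) * 1000
DC = 0.024 * 86400 / (196 * 10000) * 1000
DC = 2073600.0000 / 1960000

1.0580 mm/day


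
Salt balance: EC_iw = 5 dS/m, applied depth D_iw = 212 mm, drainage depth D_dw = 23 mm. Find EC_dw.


EC_dw = EC_iw * D_iw / D_dw
EC_dw = 5 * 212 / 23
EC_dw = 1060 / 23

46.0870 dS/m


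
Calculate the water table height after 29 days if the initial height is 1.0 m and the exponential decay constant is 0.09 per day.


m = m0 * exp(-k*t)
m = 1.0 * exp(-0.09 * 29)
m = 1.0 * exp(-2.6100)

0.0735 m


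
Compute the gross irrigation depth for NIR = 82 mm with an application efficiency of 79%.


Ea = 79% = 0.79
GID = NIR / Ea = 82 / 0.79 = 103.7975 mm

103.7975 mm


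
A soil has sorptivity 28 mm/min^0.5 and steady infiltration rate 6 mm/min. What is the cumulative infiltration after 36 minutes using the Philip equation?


F = S*sqrt(t) + A*t
F = 28*sqrt(36) + 6*36
F = 28*6.000000 + 216

384.0000 mm


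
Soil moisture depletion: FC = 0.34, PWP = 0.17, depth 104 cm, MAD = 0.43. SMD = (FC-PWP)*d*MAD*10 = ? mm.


SMD = (FC - PWP) * d * MAD * 10
SMD = (0.34 - 0.17) * 104 * 0.43 * 10
SMD = 0.1700 * 104 * 0.43 * 10

76.0240 mm


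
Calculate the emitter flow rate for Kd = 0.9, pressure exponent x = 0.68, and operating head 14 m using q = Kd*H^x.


q = Kd * H^x = 0.9 * 14^0.68 = 0.9 * 6.016821

5.4151 L/h


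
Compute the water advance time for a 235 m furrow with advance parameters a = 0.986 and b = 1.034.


t = (L/a)^(1/b)
t = (235/0.986)^(1/1.034)
t = 238.336714^(1/1.034)

199.0784 min


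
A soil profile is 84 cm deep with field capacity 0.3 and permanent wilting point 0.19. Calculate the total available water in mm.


AWC = (FC - PWP) * d * 10
AWC = (0.3 - 0.19) * 84 * 10
AWC = 0.1100 * 84 * 10

92.4000 mm


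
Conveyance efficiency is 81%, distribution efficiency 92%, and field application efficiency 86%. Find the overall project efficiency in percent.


Ec = 0.81, Eb = 0.92, Ea = 0.86
E = 0.81 * 0.92 * 0.86 * 100 = 64.0872%

64.0872 %


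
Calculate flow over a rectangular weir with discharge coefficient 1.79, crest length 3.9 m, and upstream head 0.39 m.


Q = C * L * H^(3/2) = 1.79 * 3.9 * 0.39^1.5 = 1.79 * 3.9 * 0.243555

1.7003 m^3/s


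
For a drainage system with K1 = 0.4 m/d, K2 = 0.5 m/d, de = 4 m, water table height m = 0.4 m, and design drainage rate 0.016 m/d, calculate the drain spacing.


S^2 = 8*K2*de*m/q + 4*K1*m^2/q
S^2 = 8*0.5*4*0.4/0.016 + 4*0.4*0.4^2/0.016
S = sqrt(416.0000)

20.3961 m


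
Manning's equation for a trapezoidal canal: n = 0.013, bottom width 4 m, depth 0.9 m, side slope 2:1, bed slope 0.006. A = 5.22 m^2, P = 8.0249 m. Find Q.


R = A/P = 5.22/8.0249 = 0.650475
Q = (1/0.013) * 5.22 * 0.650475^(2/3) * 0.006^0.5

23.3502 m^3/s


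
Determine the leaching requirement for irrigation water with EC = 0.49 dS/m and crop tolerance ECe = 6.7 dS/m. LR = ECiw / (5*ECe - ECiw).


LR = ECiw / (5*ECe - ECiw)
LR = 0.49 / (5*6.7 - 0.49)
LR = 0.49 / 33.0100

0.0148


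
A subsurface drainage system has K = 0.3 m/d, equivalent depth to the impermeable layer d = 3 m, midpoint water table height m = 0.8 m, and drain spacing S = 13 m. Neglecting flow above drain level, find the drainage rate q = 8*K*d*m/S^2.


q = 8*K*d*m/S^2
q = 8*0.3*3*0.8/13^2
q = 5.7600 / 169

0.0341 m/d


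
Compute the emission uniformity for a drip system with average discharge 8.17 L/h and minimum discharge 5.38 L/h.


EU = (q_min/q_avg)*100 = (5.38/8.17)*100 = 65.8507%

65.8507 %


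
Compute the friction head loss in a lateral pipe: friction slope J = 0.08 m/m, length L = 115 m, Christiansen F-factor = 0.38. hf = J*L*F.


hf = J * L * F = 0.08 * 115 * 0.38 = 3.4960 m

3.4960 m


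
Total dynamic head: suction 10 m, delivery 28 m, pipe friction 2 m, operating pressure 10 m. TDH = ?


TDH = Hs + Hd + hf + Hp = 10 + 28 + 2 + 10 = 50

50 m


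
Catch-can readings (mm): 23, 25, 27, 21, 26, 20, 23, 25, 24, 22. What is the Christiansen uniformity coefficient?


mean = 23.600000 mm
MAD = 1.800000 mm
CU = (1 - 1.800000/23.600000)*100

92.3729 %


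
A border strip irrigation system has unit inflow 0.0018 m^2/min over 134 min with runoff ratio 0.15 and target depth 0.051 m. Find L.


L = q*t/((1+r)*Z)
L = 0.0018*134/((1+0.15)*0.051)
L = 0.2412/0.05865

4.1125 m


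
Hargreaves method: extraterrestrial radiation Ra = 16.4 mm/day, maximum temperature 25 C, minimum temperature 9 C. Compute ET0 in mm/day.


Tmean = (Tmax + Tmin)/2 = (25 + 9)/2 = 17.0
ET0 = 0.0023 * 16.4 * (17.0 + 17.8) * sqrt(25 - 9)
ET0 = 0.0023 * 16.4 * 34.8 * 4.000000

5.2506 mm/day


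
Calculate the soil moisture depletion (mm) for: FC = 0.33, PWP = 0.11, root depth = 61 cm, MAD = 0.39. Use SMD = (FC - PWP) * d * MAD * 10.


SMD = (FC - PWP) * d * MAD * 10
SMD = (0.33 - 0.11) * 61 * 0.39 * 10
SMD = 0.2200 * 61 * 0.39 * 10

52.3380 mm


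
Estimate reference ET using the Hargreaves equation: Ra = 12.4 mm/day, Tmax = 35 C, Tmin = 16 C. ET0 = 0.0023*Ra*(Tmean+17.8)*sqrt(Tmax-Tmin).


Tmean = (Tmax + Tmin)/2 = (35 + 16)/2 = 25.5
ET0 = 0.0023 * 12.4 * (25.5 + 17.8) * sqrt(35 - 16)
ET0 = 0.0023 * 12.4 * 43.3 * 4.358899

5.3829 mm/day


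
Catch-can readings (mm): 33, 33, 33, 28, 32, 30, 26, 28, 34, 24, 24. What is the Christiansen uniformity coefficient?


mean = 29.545455 mm
MAD = 3.223140 mm
CU = (1 - 3.223140/29.545455)*100

89.0909 %


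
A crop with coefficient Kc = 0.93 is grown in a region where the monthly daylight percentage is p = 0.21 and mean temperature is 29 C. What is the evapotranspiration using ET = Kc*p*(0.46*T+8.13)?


ET = Kc * p * (0.46*T + 8.13)
ET = 0.93 * 0.21 * (0.46*29 + 8.13)
ET = 0.93 * 0.21 * 21.4700

4.1931 mm/day


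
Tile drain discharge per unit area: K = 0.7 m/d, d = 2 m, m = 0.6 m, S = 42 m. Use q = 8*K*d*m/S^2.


q = 8*K*d*m/S^2
q = 8*0.7*2*0.6/42^2
q = 6.7200 / 1764

0.0038 m/d


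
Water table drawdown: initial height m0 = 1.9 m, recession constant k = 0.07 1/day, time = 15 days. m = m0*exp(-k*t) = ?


m = m0 * exp(-k*t)
m = 1.9 * exp(-0.07 * 15)
m = 1.9 * exp(-1.0500)

0.6649 m


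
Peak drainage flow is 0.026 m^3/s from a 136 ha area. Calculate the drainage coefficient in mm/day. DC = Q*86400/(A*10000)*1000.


DC = Q * 86400 / (A * 10000) * 1000
DC = 0.026 * 86400 / (136 * 10000) * 1000
DC = 2246400.0000 / 1360000

1.6518 mm/day


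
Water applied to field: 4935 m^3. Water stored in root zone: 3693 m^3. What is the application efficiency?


Ea = V_root / V_field * 100 = 3693 / 4935 * 100 = 74.8328%

74.8328 %


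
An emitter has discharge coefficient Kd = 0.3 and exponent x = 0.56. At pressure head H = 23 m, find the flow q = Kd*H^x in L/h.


q = Kd * H^x = 0.3 * 23^0.56 = 0.3 * 5.788521

1.7366 L/h


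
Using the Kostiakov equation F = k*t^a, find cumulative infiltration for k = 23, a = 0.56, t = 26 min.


F = k * t^a = 23 * 26^0.56
F = 23 * 6.199906

142.5978 mm


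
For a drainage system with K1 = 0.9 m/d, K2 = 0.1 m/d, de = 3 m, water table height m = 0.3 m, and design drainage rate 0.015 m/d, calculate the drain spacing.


S^2 = 8*K2*de*m/q + 4*K1*m^2/q
S^2 = 8*0.1*3*0.3/0.015 + 4*0.9*0.3^2/0.015
S = sqrt(69.6000)

8.3427 m


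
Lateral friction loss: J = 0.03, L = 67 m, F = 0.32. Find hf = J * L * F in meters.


hf = J * L * F = 0.03 * 67 * 0.32 = 0.6432 m

0.6432 m


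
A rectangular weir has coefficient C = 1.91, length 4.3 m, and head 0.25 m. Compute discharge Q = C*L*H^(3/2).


Q = C * L * H^(3/2) = 1.91 * 4.3 * 0.25^1.5 = 1.91 * 4.3 * 0.125000

1.0266 m^3/s


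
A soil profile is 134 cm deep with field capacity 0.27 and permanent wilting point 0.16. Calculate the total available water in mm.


AWC = (FC - PWP) * d * 10
AWC = (0.27 - 0.16) * 134 * 10
AWC = 0.1100 * 134 * 10

147.4000 mm


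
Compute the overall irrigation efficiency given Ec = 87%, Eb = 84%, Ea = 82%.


Ec = 0.87, Eb = 0.84, Ea = 0.82
E = 0.87 * 0.84 * 0.82 * 100 = 59.9256%

59.9256 %


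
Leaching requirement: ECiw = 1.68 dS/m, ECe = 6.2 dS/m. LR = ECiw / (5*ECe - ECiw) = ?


LR = ECiw / (5*ECe - ECiw)
LR = 1.68 / (5*6.2 - 1.68)
LR = 1.68 / 29.3200

0.0573


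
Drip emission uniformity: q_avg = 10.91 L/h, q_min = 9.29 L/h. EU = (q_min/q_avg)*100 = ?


EU = (q_min/q_avg)*100 = (9.29/10.91)*100 = 85.1512%

85.1512 %


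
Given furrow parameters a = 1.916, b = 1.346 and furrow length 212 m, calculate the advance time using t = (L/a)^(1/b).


t = (L/a)^(1/b)
t = (212/1.916)^(1/1.346)
t = 110.647182^(1/1.346)

33.0012 min


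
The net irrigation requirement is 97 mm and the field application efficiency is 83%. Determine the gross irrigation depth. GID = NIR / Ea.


Ea = 83% = 0.83
GID = NIR / Ea = 97 / 0.83 = 116.8675 mm

116.8675 mm


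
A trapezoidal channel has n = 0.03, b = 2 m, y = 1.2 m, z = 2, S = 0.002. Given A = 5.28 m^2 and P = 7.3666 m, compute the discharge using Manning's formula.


R = A/P = 5.28/7.3666 = 0.716749
Q = (1/0.03) * 5.28 * 0.716749^(2/3) * 0.002^0.5

6.3038 m^3/s


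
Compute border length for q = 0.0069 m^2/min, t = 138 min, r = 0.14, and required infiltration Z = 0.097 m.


L = q*t/((1+r)*Z)
L = 0.0069*138/((1+0.14)*0.097)
L = 0.9522/0.11058

8.6110 m


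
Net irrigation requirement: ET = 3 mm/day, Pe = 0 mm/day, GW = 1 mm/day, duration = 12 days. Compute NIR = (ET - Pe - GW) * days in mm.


Daily deficit = ET - Pe - GW = 3 - 0 - 1 = 2 mm/day
NIR = 2 * 12 = 24 mm

24.0000 mm


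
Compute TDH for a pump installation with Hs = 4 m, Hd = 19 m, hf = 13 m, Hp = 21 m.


TDH = Hs + Hd + hf + Hp = 4 + 19 + 13 + 21 = 57

57 m


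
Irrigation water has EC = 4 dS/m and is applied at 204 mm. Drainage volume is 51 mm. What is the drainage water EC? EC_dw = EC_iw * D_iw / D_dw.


EC_dw = EC_iw * D_iw / D_dw
EC_dw = 4 * 204 / 51
EC_dw = 816 / 51

16.0000 dS/m


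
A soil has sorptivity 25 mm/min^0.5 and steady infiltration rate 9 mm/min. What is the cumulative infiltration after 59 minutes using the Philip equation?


F = S*sqrt(t) + A*t
F = 25*sqrt(59) + 9*59
F = 25*7.681146 + 531

723.0286 mm


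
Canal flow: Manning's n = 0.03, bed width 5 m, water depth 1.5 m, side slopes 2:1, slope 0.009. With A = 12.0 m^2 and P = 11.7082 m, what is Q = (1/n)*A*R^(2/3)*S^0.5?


R = A/P = 12.0/11.7082 = 1.024923
Q = (1/0.03) * 12.0 * 1.024923^(2/3) * 0.009^0.5

38.5752 m^3/s


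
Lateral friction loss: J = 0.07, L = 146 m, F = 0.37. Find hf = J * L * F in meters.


hf = J * L * F = 0.07 * 146 * 0.37 = 3.7814 m

3.7814 m


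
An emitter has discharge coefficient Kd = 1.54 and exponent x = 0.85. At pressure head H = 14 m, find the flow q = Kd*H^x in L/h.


q = Kd * H^x = 1.54 * 14^0.85 = 1.54 * 9.423426

14.5121 L/h


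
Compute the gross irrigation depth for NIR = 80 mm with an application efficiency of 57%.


Ea = 57% = 0.57
GID = NIR / Ea = 80 / 0.57 = 140.3509 mm

140.3509 mm


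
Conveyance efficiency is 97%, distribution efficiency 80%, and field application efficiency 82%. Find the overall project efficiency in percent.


Ec = 0.97, Eb = 0.8, Ea = 0.82
E = 0.97 * 0.8 * 0.82 * 100 = 63.6320%

63.6320 %


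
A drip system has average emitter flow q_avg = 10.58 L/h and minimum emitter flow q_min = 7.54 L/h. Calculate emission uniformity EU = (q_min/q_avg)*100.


EU = (q_min/q_avg)*100 = (7.54/10.58)*100 = 71.2665%

71.2665 %


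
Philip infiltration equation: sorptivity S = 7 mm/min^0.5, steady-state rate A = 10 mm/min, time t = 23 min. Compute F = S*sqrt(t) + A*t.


F = S*sqrt(t) + A*t
F = 7*sqrt(23) + 10*23
F = 7*4.795832 + 230

263.5708 mm


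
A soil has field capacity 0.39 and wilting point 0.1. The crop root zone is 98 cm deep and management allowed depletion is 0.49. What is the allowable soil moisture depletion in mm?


SMD = (FC - PWP) * d * MAD * 10
SMD = (0.39 - 0.1) * 98 * 0.49 * 10
SMD = 0.2900 * 98 * 0.49 * 10

139.2580 mm


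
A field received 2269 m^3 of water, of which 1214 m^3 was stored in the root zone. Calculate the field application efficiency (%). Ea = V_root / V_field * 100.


Ea = V_root / V_field * 100 = 1214 / 2269 * 100 = 53.5037%

53.5037 %


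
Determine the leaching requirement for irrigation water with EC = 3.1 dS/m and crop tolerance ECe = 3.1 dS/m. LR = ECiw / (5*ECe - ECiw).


LR = ECiw / (5*ECe - ECiw)
LR = 3.1 / (5*3.1 - 3.1)
LR = 3.1 / 12.4000

0.2500


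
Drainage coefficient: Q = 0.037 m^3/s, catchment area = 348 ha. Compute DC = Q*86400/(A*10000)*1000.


DC = Q * 86400 / (A * 10000) * 1000
DC = 0.037 * 86400 / (348 * 10000) * 1000
DC = 3196800.0000 / 3480000

0.9186 mm/day


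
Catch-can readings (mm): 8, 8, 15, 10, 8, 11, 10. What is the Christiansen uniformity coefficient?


mean = 10.000000 mm
MAD = 1.714286 mm
CU = (1 - 1.714286/10.000000)*100

82.8571 %


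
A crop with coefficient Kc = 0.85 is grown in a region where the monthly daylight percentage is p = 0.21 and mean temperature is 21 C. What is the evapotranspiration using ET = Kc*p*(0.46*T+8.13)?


ET = Kc * p * (0.46*T + 8.13)
ET = 0.85 * 0.21 * (0.46*21 + 8.13)
ET = 0.85 * 0.21 * 17.7900

3.1755 mm/day


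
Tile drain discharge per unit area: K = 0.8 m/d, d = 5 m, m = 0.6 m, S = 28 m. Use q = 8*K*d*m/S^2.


q = 8*K*d*m/S^2
q = 8*0.8*5*0.6/28^2
q = 19.2000 / 784

0.0245 m/d


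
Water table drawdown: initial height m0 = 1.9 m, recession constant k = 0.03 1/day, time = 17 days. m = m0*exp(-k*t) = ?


m = m0 * exp(-k*t)
m = 1.9 * exp(-0.03 * 17)
m = 1.9 * exp(-0.5100)

1.1409 m


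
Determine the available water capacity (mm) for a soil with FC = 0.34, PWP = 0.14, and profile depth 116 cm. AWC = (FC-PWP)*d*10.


AWC = (FC - PWP) * d * 10
AWC = (0.34 - 0.14) * 116 * 10
AWC = 0.2000 * 116 * 10

232.0000 mm


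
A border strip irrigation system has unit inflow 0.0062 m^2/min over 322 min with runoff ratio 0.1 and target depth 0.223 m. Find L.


L = q*t/((1+r)*Z)
L = 0.0062*322/((1+0.1)*0.223)
L = 1.9964/0.2453

8.1386 m


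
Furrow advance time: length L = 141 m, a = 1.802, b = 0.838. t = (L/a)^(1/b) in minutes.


t = (L/a)^(1/b)
t = (141/1.802)^(1/0.838)
t = 78.246393^(1/0.838)

181.7624 min


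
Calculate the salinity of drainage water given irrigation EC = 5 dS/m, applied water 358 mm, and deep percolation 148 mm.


EC_dw = EC_iw * D_iw / D_dw
EC_dw = 5 * 358 / 148
EC_dw = 1790 / 148

12.0946 dS/m


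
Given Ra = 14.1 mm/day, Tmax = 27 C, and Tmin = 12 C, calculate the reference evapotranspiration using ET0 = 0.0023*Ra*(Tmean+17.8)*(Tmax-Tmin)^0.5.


Tmean = (Tmax + Tmin)/2 = (27 + 12)/2 = 19.5
ET0 = 0.0023 * 14.1 * (19.5 + 17.8) * sqrt(27 - 12)
ET0 = 0.0023 * 14.1 * 37.3 * 3.872983

4.6849 mm/day


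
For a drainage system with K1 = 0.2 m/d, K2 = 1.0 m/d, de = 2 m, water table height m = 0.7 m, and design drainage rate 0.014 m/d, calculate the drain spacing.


S^2 = 8*K2*de*m/q + 4*K1*m^2/q
S^2 = 8*1.0*2*0.7/0.014 + 4*0.2*0.7^2/0.014
S = sqrt(828.0000)

28.7750 m


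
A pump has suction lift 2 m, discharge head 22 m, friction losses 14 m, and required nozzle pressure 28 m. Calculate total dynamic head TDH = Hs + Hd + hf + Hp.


TDH = Hs + Hd + hf + Hp = 2 + 22 + 14 + 28 = 66

66 m


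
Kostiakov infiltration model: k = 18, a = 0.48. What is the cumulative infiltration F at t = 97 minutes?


F = k * t^a = 18 * 97^0.48
F = 18 * 8.987739

161.7793 mm


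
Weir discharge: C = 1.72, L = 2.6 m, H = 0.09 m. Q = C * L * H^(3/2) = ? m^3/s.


Q = C * L * H^(3/2) = 1.72 * 2.6 * 0.09^1.5 = 1.72 * 2.6 * 0.027000

0.1207 m^3/s


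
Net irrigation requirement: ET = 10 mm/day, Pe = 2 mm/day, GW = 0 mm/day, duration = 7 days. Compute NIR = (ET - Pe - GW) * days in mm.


Daily deficit = ET - Pe - GW = 10 - 2 - 0 = 8 mm/day
NIR = 8 * 7 = 56 mm

56.0000 mm


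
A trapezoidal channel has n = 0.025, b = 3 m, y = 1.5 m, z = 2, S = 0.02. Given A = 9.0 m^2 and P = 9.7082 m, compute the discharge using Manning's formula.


R = A/P = 9.0/9.7082 = 0.927051
Q = (1/0.025) * 9.0 * 0.927051^(2/3) * 0.02^0.5

48.4046 m^3/s


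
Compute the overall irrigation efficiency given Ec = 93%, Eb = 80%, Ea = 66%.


Ec = 0.93, Eb = 0.8, Ea = 0.66
E = 0.93 * 0.8 * 0.66 * 100 = 49.1040%

49.1040 %


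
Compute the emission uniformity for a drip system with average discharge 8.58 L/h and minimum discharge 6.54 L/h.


EU = (q_min/q_avg)*100 = (6.54/8.58)*100 = 76.2238%

76.2238 %


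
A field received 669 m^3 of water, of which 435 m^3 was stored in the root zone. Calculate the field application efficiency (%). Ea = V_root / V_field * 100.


Ea = V_root / V_field * 100 = 435 / 669 * 100 = 65.0224%

65.0224 %


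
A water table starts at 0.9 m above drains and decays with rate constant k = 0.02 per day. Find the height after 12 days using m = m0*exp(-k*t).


m = m0 * exp(-k*t)
m = 0.9 * exp(-0.02 * 12)
m = 0.9 * exp(-0.2400)

0.7080 m


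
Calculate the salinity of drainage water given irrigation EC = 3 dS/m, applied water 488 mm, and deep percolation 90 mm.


EC_dw = EC_iw * D_iw / D_dw
EC_dw = 3 * 488 / 90
EC_dw = 1464 / 90

16.2667 dS/m


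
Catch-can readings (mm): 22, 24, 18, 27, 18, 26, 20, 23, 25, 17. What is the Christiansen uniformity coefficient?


mean = 22.000000 mm
MAD = 3.000000 mm
CU = (1 - 3.000000/22.000000)*100

86.3636 %


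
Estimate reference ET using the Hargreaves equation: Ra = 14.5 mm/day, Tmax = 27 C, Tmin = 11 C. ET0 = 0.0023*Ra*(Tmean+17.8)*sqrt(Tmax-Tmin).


Tmean = (Tmax + Tmin)/2 = (27 + 11)/2 = 19.0
ET0 = 0.0023 * 14.5 * (19.0 + 17.8) * sqrt(27 - 11)
ET0 = 0.0023 * 14.5 * 36.8 * 4.000000

4.9091 mm/day


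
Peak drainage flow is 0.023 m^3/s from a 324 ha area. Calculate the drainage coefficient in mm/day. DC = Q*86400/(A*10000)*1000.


DC = Q * 86400 / (A * 10000) * 1000
DC = 0.023 * 86400 / (324 * 10000) * 1000
DC = 1987200.0000 / 3240000

0.6133 mm/day


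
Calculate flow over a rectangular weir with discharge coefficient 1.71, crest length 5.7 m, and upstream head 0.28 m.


Q = C * L * H^(3/2) = 1.71 * 5.7 * 0.28^1.5 = 1.71 * 5.7 * 0.148162

1.4441 m^3/s


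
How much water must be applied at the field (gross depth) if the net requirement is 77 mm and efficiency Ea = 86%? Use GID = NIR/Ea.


Ea = 86% = 0.86
GID = NIR / Ea = 77 / 0.86 = 89.5349 mm

89.5349 mm


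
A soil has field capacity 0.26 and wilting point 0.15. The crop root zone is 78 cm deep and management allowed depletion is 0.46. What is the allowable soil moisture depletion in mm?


SMD = (FC - PWP) * d * MAD * 10
SMD = (0.26 - 0.15) * 78 * 0.46 * 10
SMD = 0.1100 * 78 * 0.46 * 10

39.4680 mm


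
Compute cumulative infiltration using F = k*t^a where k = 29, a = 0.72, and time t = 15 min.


F = k * t^a = 29 * 15^0.72
F = 29 * 7.027255

203.7904 mm


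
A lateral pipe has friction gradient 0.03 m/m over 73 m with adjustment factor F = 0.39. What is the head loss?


hf = J * L * F = 0.03 * 73 * 0.39 = 0.8541 m

0.8541 m


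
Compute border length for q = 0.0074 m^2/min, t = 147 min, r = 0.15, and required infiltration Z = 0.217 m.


L = q*t/((1+r)*Z)
L = 0.0074*147/((1+0.15)*0.217)
L = 1.0878/0.24955

4.3590 m


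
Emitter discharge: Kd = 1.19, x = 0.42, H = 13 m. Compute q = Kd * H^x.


q = Kd * H^x = 1.19 * 13^0.42 = 1.19 * 2.936677

3.4946 L/h


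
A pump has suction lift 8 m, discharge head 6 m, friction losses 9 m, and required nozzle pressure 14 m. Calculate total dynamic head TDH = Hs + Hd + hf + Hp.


TDH = Hs + Hd + hf + Hp = 8 + 6 + 9 + 14 = 37

37 m


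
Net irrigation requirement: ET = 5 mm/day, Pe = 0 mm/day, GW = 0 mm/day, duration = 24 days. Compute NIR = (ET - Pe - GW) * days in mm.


Daily deficit = ET - Pe - GW = 5 - 0 - 0 = 5 mm/day
NIR = 5 * 24 = 120 mm

120.0000 mm


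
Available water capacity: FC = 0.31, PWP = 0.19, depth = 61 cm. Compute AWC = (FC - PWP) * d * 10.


AWC = (FC - PWP) * d * 10
AWC = (0.31 - 0.19) * 61 * 10
AWC = 0.1200 * 61 * 10

73.2000 mm


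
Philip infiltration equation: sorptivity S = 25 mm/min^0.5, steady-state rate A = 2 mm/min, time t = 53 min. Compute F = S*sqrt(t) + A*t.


F = S*sqrt(t) + A*t
F = 25*sqrt(53) + 2*53
F = 25*7.280110 + 106

288.0027 mm


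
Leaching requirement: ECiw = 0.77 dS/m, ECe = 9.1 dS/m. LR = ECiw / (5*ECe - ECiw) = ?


LR = ECiw / (5*ECe - ECiw)
LR = 0.77 / (5*9.1 - 0.77)
LR = 0.77 / 44.7300

0.0172


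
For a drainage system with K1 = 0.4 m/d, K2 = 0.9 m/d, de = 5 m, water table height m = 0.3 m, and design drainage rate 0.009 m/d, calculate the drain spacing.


S^2 = 8*K2*de*m/q + 4*K1*m^2/q
S^2 = 8*0.9*5*0.3/0.009 + 4*0.4*0.3^2/0.009
S = sqrt(1216.0000)

34.8712 m


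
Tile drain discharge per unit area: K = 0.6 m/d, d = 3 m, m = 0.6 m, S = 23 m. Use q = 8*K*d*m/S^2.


q = 8*K*d*m/S^2
q = 8*0.6*3*0.6/23^2
q = 8.6400 / 529

0.0163 m/d


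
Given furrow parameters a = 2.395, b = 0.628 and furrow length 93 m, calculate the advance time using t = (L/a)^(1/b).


t = (L/a)^(1/b)
t = (93/2.395)^(1/0.628)
t = 38.830898^(1/0.628)

339.2636 min


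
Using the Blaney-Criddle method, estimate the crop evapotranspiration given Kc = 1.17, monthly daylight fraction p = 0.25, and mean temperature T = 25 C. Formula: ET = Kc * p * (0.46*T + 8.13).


ET = Kc * p * (0.46*T + 8.13)
ET = 1.17 * 0.25 * (0.46*25 + 8.13)
ET = 1.17 * 0.25 * 19.6300

5.7418 mm/day


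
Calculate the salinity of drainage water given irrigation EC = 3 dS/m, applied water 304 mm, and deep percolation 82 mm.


EC_dw = EC_iw * D_iw / D_dw
EC_dw = 3 * 304 / 82
EC_dw = 912 / 82

11.1220 dS/m


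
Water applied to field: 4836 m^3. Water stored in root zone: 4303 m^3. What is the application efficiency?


Ea = V_root / V_field * 100 = 4303 / 4836 * 100 = 88.9785%

88.9785 %


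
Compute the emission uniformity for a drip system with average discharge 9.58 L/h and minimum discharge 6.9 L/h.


EU = (q_min/q_avg)*100 = (6.9/9.58)*100 = 72.0251%

72.0251 %


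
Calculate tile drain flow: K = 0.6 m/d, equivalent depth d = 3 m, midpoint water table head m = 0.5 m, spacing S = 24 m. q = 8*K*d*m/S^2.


q = 8*K*d*m/S^2
q = 8*0.6*3*0.5/24^2
q = 7.2000 / 576

0.0125 m/d


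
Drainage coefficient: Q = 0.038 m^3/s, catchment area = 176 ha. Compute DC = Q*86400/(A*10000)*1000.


DC = Q * 86400 / (A * 10000) * 1000
DC = 0.038 * 86400 / (176 * 10000) * 1000
DC = 3283200.0000 / 1760000

1.8655 mm/day


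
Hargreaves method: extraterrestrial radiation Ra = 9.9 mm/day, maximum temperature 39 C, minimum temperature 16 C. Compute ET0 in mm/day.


Tmean = (Tmax + Tmin)/2 = (39 + 16)/2 = 27.5
ET0 = 0.0023 * 9.9 * (27.5 + 17.8) * sqrt(39 - 16)
ET0 = 0.0023 * 9.9 * 45.3 * 4.795832

4.9468 mm/day


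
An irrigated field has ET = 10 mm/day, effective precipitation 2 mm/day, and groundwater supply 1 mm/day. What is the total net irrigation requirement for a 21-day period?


Daily deficit = ET - Pe - GW = 10 - 2 - 1 = 7 mm/day
NIR = 7 * 21 = 147 mm

147.0000 mm


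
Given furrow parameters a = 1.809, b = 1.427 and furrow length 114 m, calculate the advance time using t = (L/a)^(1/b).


t = (L/a)^(1/b)
t = (114/1.809)^(1/1.427)
t = 63.018242^(1/1.427)

18.2395 min
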